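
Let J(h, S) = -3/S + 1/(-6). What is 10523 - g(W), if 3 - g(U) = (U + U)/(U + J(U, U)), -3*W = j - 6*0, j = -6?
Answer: 10532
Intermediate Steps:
J(h, S) = -1/6 - 3/S (J(h, S) = -3/S + 1*(-1/6) = -3/S - 1/6 = -1/6 - 3/S)
W = 2 (W = -(-6 - 6*0)/3 = -(-6 + 0)/3 = -1/3*(-6) = 2)
g(U) = 3 - 2*U/(U + (-18 - U)/(6*U)) (g(U) = 3 - (U + U)/(U + (-18 - U)/(6*U)) = 3 - 2*U/(U + (-18 - U)/(6*U)))
10523 - g(W) = 10523 - 3*(-18 - 1*2 + 2*2**2)/(-18 - 1*2 + 6*2**2) = 10523 - 3*(-18 - 2 + 2*4)/(-18 - 2 + 6*4) = 10523 - 3*(-18 - 2 + 8)/(-18 - 2 + 24) = 10523 - 3*(-12)/4 = 10523 - 1*(-9) = 10523 + 9 = 10532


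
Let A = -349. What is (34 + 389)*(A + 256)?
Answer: -39339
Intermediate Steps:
(34 + 389)*(A + 256) = (34 + 389)*(-349 + 256) = 423*(-93) = -39339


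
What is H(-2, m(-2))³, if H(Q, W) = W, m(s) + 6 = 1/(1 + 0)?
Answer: -125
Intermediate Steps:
m(s) = -5 (m(s) = -6 + 1/(1 + 0) = -6 + 1/1 = -6 + 1 = -5)
H(-2, m(-2))³ = (-5)³ = -125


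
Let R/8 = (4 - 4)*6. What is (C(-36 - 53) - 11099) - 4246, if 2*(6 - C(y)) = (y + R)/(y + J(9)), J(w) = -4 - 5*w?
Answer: -4233653/276 ≈ -15339.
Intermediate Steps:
R = 0 (R = 8*((4 - 4)*6) = 8*(0*6) = 8*0 = 0)
C(y) = 6 - y/(2*(-49 + y)) (C(y) = 6 - (y + 0)/(2*(y + (-4 - 5*9))) = 6 - y/(2*(y + (-4 - 45))) = 6 - y/(2*(y - 49)) = 6 - y/(2*(-49 + y)))
(C(-36 - 53) - 11099) - 4246 = ((-588 + 11*(-36 - 53))/(2*(-49 + (-36 - 53))) - 11099) - 4246 = ((-588 + 11*(-89))/(2*(-49 - 89)) - 11099) - 4246 = ((1/2)*(-588 - 979)/(-138) - 11099) - 4246 = ((1/2)*(-1/138)*(-1567) - 11099) - 4246 = (1567/276 - 11099) - 4246 = -3061757/276 - 4246 = -4233653/276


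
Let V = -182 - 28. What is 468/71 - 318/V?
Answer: 20143/2485 ≈ 8.1058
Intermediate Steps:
V = -210
468/71 - 318/V = 468/71 - 318/(-210) = 468*(1/71) - 318*(-1/210) = 468/71 + 53/35 = 20143/2485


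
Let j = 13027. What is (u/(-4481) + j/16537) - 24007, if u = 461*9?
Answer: -1778984082105/74102297 ≈ -24007.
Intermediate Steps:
u = 4149
(u/(-4481) + j/16537) - 24007 = (4149/(-4481) + 13027/16537) - 24007 = (4149*(-1/4481) + 13027*(1/16537)) - 24007 = (-4149/4481 + 13027/16537) - 24007 = -10238026/74102297 - 24007 = -1778984082105/74102297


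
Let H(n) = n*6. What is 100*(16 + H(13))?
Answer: 9400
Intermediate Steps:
H(n) = 6*n
100*(16 + H(13)) = 100*(16 + 6*13) = 100*(16 + 78) = 100*94 = 9400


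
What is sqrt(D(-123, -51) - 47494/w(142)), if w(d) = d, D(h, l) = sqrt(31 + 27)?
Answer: sqrt(-1686037 + 5041*sqrt(58))/71 ≈ 18.079*I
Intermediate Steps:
D(h, l) = sqrt(58)
sqrt(D(-123, -51) - 47494/w(142)) = sqrt(sqrt(58) - 47494/142) = sqrt(sqrt(58) - 47494*1/142) = sqrt(sqrt(58) - 23747/71) = sqrt(-23747/71 + sqrt(58))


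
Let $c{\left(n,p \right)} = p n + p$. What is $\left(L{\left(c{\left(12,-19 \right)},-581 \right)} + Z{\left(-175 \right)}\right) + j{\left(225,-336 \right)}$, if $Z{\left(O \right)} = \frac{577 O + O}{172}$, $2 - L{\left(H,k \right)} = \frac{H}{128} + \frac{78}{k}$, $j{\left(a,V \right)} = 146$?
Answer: $- \frac{1400702735}{3197824} \approx -438.02$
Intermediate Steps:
$c{\left(n,p \right)} = p + n p$ ($c{\left(n,p \right)} = n p + p = p + n p$)
$L{\left(H,k \right)} = 2 - \frac{78}{k} - \frac{H}{128}$ ($L{\left(H,k \right)} = 2 - \left(\frac{H}{128} + \frac{78}{k}\right) = 2 - \left(\frac{78}{k} + \frac{H}{128}\right) = 2 - \frac{78}{k} - \frac{H}{128}$)
$Z{\left(O \right)} = \frac{289 O}{86}$ ($Z{\left(O \right)} = 578 O \frac{1}{172} = \frac{289 O}{86}$)
$\left(L{\left(c{\left(12,-19 \right)},-581 \right)} + Z{\left(-175 \right)}\right) + j{\left(225,-336 \right)} = \left(\left(2 - \frac{78}{-581} - \frac{\left(-19\right) \left(1 + 12\right)}{128}\right) + \frac{289}{86} \left(-175\right)\right) + 146 = \left(\left(2 - - \frac{78}{581} - \frac{\left(-19\right) 13}{128}\right) - \frac{50575}{86}\right) + 146 = \left(\left(2 + \frac{78}{581} - - \frac{247}{128}\right) - \frac{50575}{86}\right) + 146 = \left(\left(2 + \frac{78}{581} + \frac{247}{128}\right) - \frac{50575}{86}\right) + 146 = \left(\frac{302227}{74368} - \frac{50575}{86}\right) + 146 = - \frac{1867585039}{3197824} + 146 = - \frac{1400702735}{3197824}$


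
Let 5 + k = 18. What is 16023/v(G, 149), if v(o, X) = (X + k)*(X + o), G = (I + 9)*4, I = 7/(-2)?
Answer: 5341/9234 ≈ 0.57841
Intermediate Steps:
I = -7/2 (I = 7*(-½) = -7/2 ≈ -3.5000)
k = 13 (k = -5 + 18 = 13)
G = 22 (G = (-7/2 + 9)*4 = (11/2)*4 = 22)
v(o, X) = (13 + X)*(X + o) (v(o, X) = (X + 13)*(X + o) = (13 + X)*(X + o))
16023/v(G, 149) = 16023/(149² + 13*149 + 13*22 + 149*22) = 16023/(22201 + 1937 + 286 + 3278) = 16023/27702 = 16023*(1/27702) = 5341/9234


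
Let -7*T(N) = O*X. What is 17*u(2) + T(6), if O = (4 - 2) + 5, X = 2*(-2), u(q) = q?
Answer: 38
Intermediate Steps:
X = -4
O = 7 (O = 2 + 5 = 7)
T(N) = 4 (T(N) = -(-4) = -⅐*(-28) = 4)
17*u(2) + T(6) = 17*2 + 4 = 34 + 4 = 38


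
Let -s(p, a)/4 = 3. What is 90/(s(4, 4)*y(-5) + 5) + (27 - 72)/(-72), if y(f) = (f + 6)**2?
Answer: -685/56 ≈ -12.232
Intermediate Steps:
y(f) = (6 + f)**2
s(p, a) = -12 (s(p, a) = -4*3 = -12)
90/(s(4, 4)*y(-5) + 5) + (27 - 72)/(-72) = 90/(-12*(6 - 5)**2 + 5) + (27 - 72)/(-72) = 90/(-12*1**2 + 5) - 45*(-1/72) = 90/(-12*1 + 5) + 5/8 = 90/(-12 + 5) + 5/8 = 90/(-7) + 5/8 = 90*(-1/7) + 5/8 = -90/7 + 5/8 = -685/56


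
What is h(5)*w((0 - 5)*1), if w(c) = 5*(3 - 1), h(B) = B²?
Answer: 250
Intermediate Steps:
w(c) = 10 (w(c) = 5*2 = 10)
h(5)*w((0 - 5)*1) = 5²*10 = 25*10 = 250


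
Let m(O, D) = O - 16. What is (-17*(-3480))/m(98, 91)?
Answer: 29580/41 ≈ 721.46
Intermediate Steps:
m(O, D) = -16 + O
(-17*(-3480))/m(98, 91) = (-17*(-3480))/(-16 + 98) = 59160/82 = 59160*(1/82) = 29580/41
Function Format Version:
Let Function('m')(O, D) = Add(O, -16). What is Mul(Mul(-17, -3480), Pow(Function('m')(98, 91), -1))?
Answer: Rational(29580, 41) ≈ 721.46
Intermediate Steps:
Function('m')(O, D) = Add(-16, O)
Mul(Mul(-17, -3480), Pow(Function('m')(98, 91), -1)) = Mul(Mul(-17, -3480), Pow(Add(-16, 98), -1)) = Mul(59160, Pow(82, -1)) = Mul(59160, Rational(1, 82)) = Rational(29580, 41)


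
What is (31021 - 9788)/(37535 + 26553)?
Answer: 21233/64088 ≈ 0.33131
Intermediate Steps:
(31021 - 9788)/(37535 + 26553) = 21233/64088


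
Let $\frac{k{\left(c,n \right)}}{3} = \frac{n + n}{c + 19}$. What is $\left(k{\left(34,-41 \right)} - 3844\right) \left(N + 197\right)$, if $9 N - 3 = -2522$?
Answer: $\frac{152167588}{477} \approx 3.1901 \cdot 10^{5}$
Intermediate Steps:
$N = - \frac{2519}{9}$ ($N = \frac{1}{3} + \frac{1}{9} \left(-2522\right) = \frac{1}{3} - \frac{2522}{9} = - \frac{2519}{9} \approx -279.89$)
$k{\left(c,n \right)} = \frac{6 n}{19 + c}$ ($k{\left(c,n \right)} = 3 \frac{n + n}{c + 19} = 3 \frac{2 n}{19 + c} = \frac{6 n}{19 + c}$)
$\left(k{\left(34,-41 \right)} - 3844\right) \left(N + 197\right) = \left(6 \left(-41\right) \frac{1}{19 + 34} - 3844\right) \left(- \frac{2519}{9} + 197\right) = \left(6 \left(-41\right) \frac{1}{53} - 3844\right) \left(- \frac{746}{9}\right) = \left(- \frac{246}{53} - 3844\right) \left(- \frac{746}{9}\right) = \left(- \frac{203978}{53}\right) \left(- \frac{746}{9}\right) = \frac{152167588}{477}$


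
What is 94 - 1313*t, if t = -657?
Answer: 862735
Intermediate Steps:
94 - 1313*t = 94 - 1313*(-657) = 94 + 862641 = 862735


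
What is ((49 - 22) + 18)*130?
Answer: 5850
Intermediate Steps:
((49 - 22) + 18)*130 = (27 + 18)*130 = 45*130 = 5850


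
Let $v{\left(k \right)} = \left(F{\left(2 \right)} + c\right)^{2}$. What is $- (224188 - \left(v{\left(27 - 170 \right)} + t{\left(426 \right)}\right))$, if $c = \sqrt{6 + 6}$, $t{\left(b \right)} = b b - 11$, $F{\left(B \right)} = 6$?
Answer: $-42675 + 24 \sqrt{3} \approx -42633.0$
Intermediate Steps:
$t{\left(b \right)} = -11 + b^{2}$ ($t{\left(b \right)} = b^{2} - 11 = -11 + b^{2}$)
$c = 2 \sqrt{3}$ ($c = \sqrt{12} = 2 \sqrt{3} \approx 3.4641$)
$v{\left(k \right)} = \left(6 + 2 \sqrt{3}\right)^{2}$
$- (224188 - \left(v{\left(27 - 170 \right)} + t{\left(426 \right)}\right)) = - (224188 - \left(\left(48 + 24 \sqrt{3}\right) - \left(11 - 426^{2}\right)\right)) = - (224188 - \left(\left(48 + 24 \sqrt{3}\right) + \left(-11 + 181476\right)\right)) = - (224188 - \left(\left(48 + 24 \sqrt{3}\right) + 181465\right)) = - (224188 - \left(181513 + 24 \sqrt{3}\right)) = - (42675 - 24 \sqrt{3}) = -42675 + 24 \sqrt{3}$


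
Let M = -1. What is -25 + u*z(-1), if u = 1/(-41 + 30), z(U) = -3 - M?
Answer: -273/11 ≈ -24.818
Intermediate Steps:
z(U) = -2 (z(U) = -3 - 1*(-1) = -3 + 1 = -2)
u = -1/11 (u = 1/(-11) = -1/11 ≈ -0.090909)
-25 + u*z(-1) = -25 - 1/11*(-2) = -25 + 2/11 = -273/11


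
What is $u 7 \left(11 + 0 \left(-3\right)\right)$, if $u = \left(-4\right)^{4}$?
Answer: $19712$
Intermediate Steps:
$u = 256$
$u 7 \left(11 + 0 \left(-3\right)\right) = 256 \cdot 7 \left(11 + 0 \left(-3\right)\right) = 256 \cdot 7 \left(11 + 0\right) = 256 \cdot 7 \cdot 11 = 256 \cdot 77 = 19712$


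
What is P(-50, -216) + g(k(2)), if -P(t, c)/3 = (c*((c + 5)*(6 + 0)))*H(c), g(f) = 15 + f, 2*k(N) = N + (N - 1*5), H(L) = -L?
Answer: -354398947/2 ≈ -1.7720e+8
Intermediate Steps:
k(N) = -5/2 + N (k(N) = (N + (N - 1*5))/2 = (N + (N - 5))/2 = (N + (-5 + N))/2 = (-5 + 2*N)/2 = -5/2 + N)
P(t, c) = 3*c**2*(30 + 6*c) (P(t, c) = -3*c*((c + 5)*(6 + 0))*(-c) = -3*c*((5 + c)*6)*(-c) = -3*c*(30 + 6*c)*(-c) = -(-3)*c**2*(30 + 6*c) = 3*c**2*(30 + 6*c))
P(-50, -216) + g(k(2)) = 18*(-216)**2*(5 - 216) + (15 + (-5/2 + 2)) = 18*46656*(-211) + (15 - 1/2) = -177199488 + 29/2 = -354398947/2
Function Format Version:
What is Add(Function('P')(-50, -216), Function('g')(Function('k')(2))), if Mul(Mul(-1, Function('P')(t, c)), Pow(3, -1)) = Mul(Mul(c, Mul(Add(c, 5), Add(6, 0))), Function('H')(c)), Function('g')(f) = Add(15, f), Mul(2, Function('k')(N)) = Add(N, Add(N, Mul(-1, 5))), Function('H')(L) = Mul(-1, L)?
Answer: Rational(-354398947, 2) ≈ -1.7720e+8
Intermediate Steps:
Function('k')(N) = Add(Rational(-5, 2), N) (Function('k')(N) = Mul(Rational(1, 2), Add(N, Add(N, Mul(-1, 5)))) = Mul(Rational(1, 2), Add(N, Add(N, -5))) = Mul(Rational(1, 2), Add(N, Add(-5, N))) = Mul(Rational(1, 2), Add(-5, Mul(2, N))) = Add(Rational(-5, 2), N))
Function('P')(t, c) = Mul(3, Pow(c, 2), Add(30, Mul(6, c))) (Function('P')(t, c) = Mul(-3, Mul(Mul(c, Mul(Add(c, 5), Add(6, 0))), Mul(-1, c))) = Mul(-3, Mul(Mul(c, Mul(Add(5, c), 6)), Mul(-1, c))) = Mul(-3, Mul(Mul(c, Add(30, Mul(6, c))), Mul(-1, c))) = Mul(-3, Mul(-1, Pow(c, 2), Add(30, Mul(6, c)))) = Mul(3, Pow(c, 2), Add(30, Mul(6, c))))
Add(Function('P')(-50, -216), Function('g')(Function('k')(2))) = Add(Mul(18, Pow(-216, 2), Add(5, -216)), Add(15, Add(Rational(-5, 2), 2))) = Add(Mul(18, 46656, -211), Add(15, Rational(-1, 2))) = Add(-177199488, Rational(29, 2)) = Rational(-354398947, 2)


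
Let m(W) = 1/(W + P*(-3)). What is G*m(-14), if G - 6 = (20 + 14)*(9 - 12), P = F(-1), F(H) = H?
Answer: 96/11 ≈ 8.7273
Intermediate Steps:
P = -1
m(W) = 1/(3 + W) (m(W) = 1/(W - 1*(-3)) = 1/(W + 3) = 1/(3 + W))
G = -96 (G = 6 + (20 + 14)*(9 - 12) = 6 + 34*(-3) = 6 - 102 = -96)
G*m(-14) = -96/(3 - 14) = -96/(-11) = -96*(-1/11) = 96/11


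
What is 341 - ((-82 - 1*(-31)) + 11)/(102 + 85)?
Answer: 63807/187 ≈ 341.21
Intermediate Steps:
341 - ((-82 - 1*(-31)) + 11)/(102 + 85) = 341 - ((-82 + 31) + 11)/187 = 341 - (-51 + 11)/187 = 341 - (-40)/187 = 341 - 1*(-40/187) = 341 + 40/187 = 63807/187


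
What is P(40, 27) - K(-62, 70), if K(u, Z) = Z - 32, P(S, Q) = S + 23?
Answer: 25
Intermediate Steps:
P(S, Q) = 23 + S
K(u, Z) = -32 + Z
P(40, 27) - K(-62, 70) = (23 + 40) - (-32 + 70) = 63 - 1*38 = 63 - 38 = 25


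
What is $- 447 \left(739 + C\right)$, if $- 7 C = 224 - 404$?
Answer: $- \frac{2392791}{7} \approx -3.4183 \cdot 10^{5}$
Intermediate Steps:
$C = \frac{180}{7}$ ($C = - \frac{224 - 404}{7} = \left(- \frac{1}{7}\right) \left(-180\right) = \frac{180}{7} \approx 25.714$)
$- 447 \left(739 + C\right) = - 447 \left(739 + \frac{180}{7}\right) = \left(-447\right) \frac{5353}{7} = - \frac{2392791}{7}$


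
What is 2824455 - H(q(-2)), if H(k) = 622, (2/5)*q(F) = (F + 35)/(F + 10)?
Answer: 2823833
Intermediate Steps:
q(F) = 5*(35 + F)/(2*(10 + F)) (q(F) = 5*((F + 35)/(F + 10))/2 = 5*((35 + F)/(10 + F))/2 = 5*(35 + F)/(2*(10 + F)))
2824455 - H(q(-2)) = 2824455 - 1*622 = 2824455 - 622 = 2823833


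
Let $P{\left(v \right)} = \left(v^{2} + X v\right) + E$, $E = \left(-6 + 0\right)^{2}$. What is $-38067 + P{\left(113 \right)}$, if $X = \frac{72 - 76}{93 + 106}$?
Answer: $- \frac{5027590}{199} \approx -25264.0$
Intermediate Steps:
$X = - \frac{4}{199} \approx -0.020101$
$E = 36$ ($E = \left(-6\right)^{2} = 36$)
$P{\left(v \right)} = 36 + v^{2} - \frac{4 v}{199}$ ($P{\left(v \right)} = \left(v^{2} - \frac{4 v}{199}\right) + 36 = 36 + v^{2} - \frac{4 v}{199}$)
$-38067 + P{\left(113 \right)} = -38067 + \left(36 + 113^{2} - \frac{452}{199}\right) = -38067 + \left(36 + 12769 - \frac{452}{199}\right) = -38067 + \frac{2547743}{199} = - \frac{5027590}{199}$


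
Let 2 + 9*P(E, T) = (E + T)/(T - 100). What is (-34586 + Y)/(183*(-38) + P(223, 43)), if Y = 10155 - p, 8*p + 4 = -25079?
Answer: 4599855/1502224 ≈ 3.0620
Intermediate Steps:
p = -25083/8 (p = -½ + (⅛)*(-25079) = -½ - 25079/8 = -25083/8 ≈ -3135.4)
Y = 106323/8 (Y = 10155 - 1*(-25083/8) = 10155 + 25083/8 = 106323/8 ≈ 13290.)
P(E, T) = -2/9 + (E + T)/(9*(-100 + T)) (P(E, T) = -2/9 + ((E + T)/(T - 100))/9 = -2/9 + ((E + T)/(-100 + T))/9 = -2/9 + (E + T)/(9*(-100 + T)))
(-34586 + Y)/(183*(-38) + P(223, 43)) = (-34586 + 106323/8)/(183*(-38) + (200 + 223 - 1*43)/(9*(-100 + 43))) = -170365/(8*(-6954 + (⅑)*(200 + 223 - 43)/(-57))) = -170365/(8*(-6954 + (⅑)*(-1/57)*380)) = -170365/(8*(-6954 - 20/27)) = -170365/(8*(-187778/27)) = -170365/8*(-27/187778) = 4599855/1502224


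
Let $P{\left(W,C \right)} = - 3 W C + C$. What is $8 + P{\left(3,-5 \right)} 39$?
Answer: $1568$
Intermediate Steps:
$P{\left(W,C \right)} = C - 3 C W$ ($P{\left(W,C \right)} = - 3 C W + C = C - 3 C W$)
$8 + P{\left(3,-5 \right)} 39 = 8 + - 5 \left(1 - 9\right) 39 = 8 + \left(-5\right) \left(-8\right) 39 = 8 + 40 \cdot 39 = 8 + 1560 = 1568$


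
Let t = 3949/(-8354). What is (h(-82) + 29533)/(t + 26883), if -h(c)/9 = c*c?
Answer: -258831982/224576633 ≈ -1.1525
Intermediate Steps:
t = -3949/8354 (t = 3949*(-1/8354) = -3949/8354 ≈ -0.47271)
h(c) = -9*c² (h(c) = -9*c*c = -9*c²)
(h(-82) + 29533)/(t + 26883) = (-9*(-82)² + 29533)/(-3949/8354 + 26883) = (-9*6724 + 29533)/(224576633/8354) = (-60516 + 29533)*(8354/224576633) = -30983*8354/224576633 = -258831982/224576633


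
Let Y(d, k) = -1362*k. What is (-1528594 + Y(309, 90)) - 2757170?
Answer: -4408344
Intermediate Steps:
(-1528594 + Y(309, 90)) - 2757170 = (-1528594 - 1362*90) - 2757170 = (-1528594 - 122580) - 2757170 = -1651174 - 2757170 = -4408344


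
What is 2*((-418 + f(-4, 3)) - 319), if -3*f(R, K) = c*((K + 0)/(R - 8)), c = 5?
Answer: -8839/6 ≈ -1473.2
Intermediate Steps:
f(R, K) = -5*K/(3*(-8 + R)) (f(R, K) = -5*(K + 0)/(R - 8)/3 = -5*K/(-8 + R)/3 = -5*K/(3*(-8 + R)))
2*((-418 + f(-4, 3)) - 319) = 2*((-418 - 5*3/(-24 + 3*(-4))) - 319) = 2*((-418 - 5*3/(-24 - 12)) - 319) = 2*((-418 - 5*3/(-36)) - 319) = 2*((-418 - 5*3*(-1/36)) - 319) = 2*((-418 + 5/12) - 319) = 2*(-5011/12 - 319) = 2*(-8839/12) = -8839/6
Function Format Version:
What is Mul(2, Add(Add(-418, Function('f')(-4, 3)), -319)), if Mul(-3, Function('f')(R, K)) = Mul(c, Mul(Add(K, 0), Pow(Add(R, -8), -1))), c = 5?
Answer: Rational(-8839, 6) ≈ -1473.2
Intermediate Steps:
Function('f')(R, K) = Mul(Rational(-5, 3), K, Pow(Add(-8, R), -1)) (Function('f')(R, K) = Mul(Rational(-1, 3), Mul(5, Mul(Add(K, 0), Pow(Add(R, -8), -1)))) = Mul(Rational(-1, 3), Mul(5, Mul(K, Pow(Add(-8, R), -1)))) = Mul(Rational(-1, 3), Mul(5, K, Pow(Add(-8, R), -1))) = Mul(Rational(-5, 3), K, Pow(Add(-8, R), -1)))
Mul(2, Add(Add(-418, Function('f')(-4, 3)), -319)) = Mul(2, Add(Add(-418, Mul(-5, 3, Pow(Add(-24, Mul(3, -4)), -1))), -319)) = Mul(2, Add(Add(-418, Mul(-5, 3, Pow(Add(-24, -12), -1))), -319)) = Mul(2, Add(Add(-418, Mul(-5, 3, Pow(-36, -1))), -319)) = Mul(2, Add(Add(-418, Mul(-5, 3, Rational(-1, 36))), -319)) = Mul(2, Add(Add(-418, Rational(5, 12)), -319)) = Mul(2, Add(Rational(-5011, 12), -319)) = Mul(2, Rational(-8839, 12)) = Rational(-8839, 6)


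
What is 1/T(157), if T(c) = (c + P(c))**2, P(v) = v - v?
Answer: 1/24649 ≈ 4.0570e-5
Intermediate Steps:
P(v) = 0
T(c) = c**2 (T(c) = (c + 0)**2 = c**2)
1/T(157) = 1/(157**2) = 1/24649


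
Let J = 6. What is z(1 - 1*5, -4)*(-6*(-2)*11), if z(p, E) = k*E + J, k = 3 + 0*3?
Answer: -792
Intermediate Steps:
k = 3 (k = 3 + 0 = 3)
z(p, E) = 6 + 3*E (z(p, E) = 3*E + 6 = 6 + 3*E)
z(1 - 1*5, -4)*(-6*(-2)*11) = (6 + 3*(-4))*(-6*(-2)*11) = (6 - 12)*(12*11) = -6*132 = -792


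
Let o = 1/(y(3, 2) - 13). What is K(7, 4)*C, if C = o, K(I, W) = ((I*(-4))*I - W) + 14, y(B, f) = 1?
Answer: 31/2 ≈ 15.500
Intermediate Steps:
K(I, W) = 14 - W - 4*I**2 (K(I, W) = ((-4*I)*I - W) + 14 = (-4*I**2 - W) + 14 = (-W - 4*I**2) + 14 = 14 - W - 4*I**2)
o = -1/12 (o = 1/(1 - 13) = 1/(-12) = -1/12 ≈ -0.083333)
C = -1/12 ≈ -0.083333
K(7, 4)*C = (14 - 1*4 - 4*7**2)*(-1/12) = (14 - 4 - 4*49)*(-1/12) = (14 - 4 - 196)*(-1/12) = -186*(-1/12) = 31/2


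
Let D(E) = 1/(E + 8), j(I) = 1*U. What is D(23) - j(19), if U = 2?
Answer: -61/31 ≈ -1.9677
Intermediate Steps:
j(I) = 2 (j(I) = 1*2 = 2)
D(E) = 1/(8 + E)
D(23) - j(19) = 1/(8 + 23) - 1*2 = 1/31 - 2 = -61/31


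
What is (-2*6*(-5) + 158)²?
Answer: 47524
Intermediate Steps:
(-2*6*(-5) + 158)² = (-12*(-5) + 158)² = (60 + 158)² = 218² = 47524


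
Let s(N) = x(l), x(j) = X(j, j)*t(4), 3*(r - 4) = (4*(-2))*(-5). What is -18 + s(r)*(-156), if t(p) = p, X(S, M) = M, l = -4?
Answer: 2478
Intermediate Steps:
r = 52/3 (r = 4 + ((4*(-2))*(-5))/3 = 4 + (-8*(-5))/3 = 4 + (1/3)*40 = 4 + 40/3 = 52/3 ≈ 17.333)
x(j) = 4*j (x(j) = j*4 = 4*j)
s(N) = -16 (s(N) = 4*(-4) = -16)
-18 + s(r)*(-156) = -18 - 16*(-156) = -18 + 2496 = 2478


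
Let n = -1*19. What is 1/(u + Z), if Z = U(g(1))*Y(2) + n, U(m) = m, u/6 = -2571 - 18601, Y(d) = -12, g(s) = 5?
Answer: -1/127111 ≈ -7.8671e-6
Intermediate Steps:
n = -19
u = -127032 (u = 6*(-2571 - 18601) = 6*(-21172) = -127032)
Z = -79 (Z = 5*(-12) - 19 = -60 - 19 = -79)
1/(u + Z) = 1/(-127032 - 79) = 1/(-127111) = -1/127111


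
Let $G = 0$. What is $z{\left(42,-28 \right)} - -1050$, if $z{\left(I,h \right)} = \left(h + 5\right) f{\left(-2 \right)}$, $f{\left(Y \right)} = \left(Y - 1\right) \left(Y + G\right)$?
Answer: $912$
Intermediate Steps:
$f{\left(Y \right)} = Y \left(-1 + Y\right)$ ($f{\left(Y \right)} = \left(Y - 1\right) \left(Y + 0\right) = \left(-1 + Y\right) Y = Y \left(-1 + Y\right)$)
$z{\left(I,h \right)} = 30 + 6 h$ ($z{\left(I,h \right)} = \left(h + 5\right) \left(- 2 \left(-1 - 2\right)\right) = \left(5 + h\right) \left(\left(-2\right) \left(-3\right)\right) = \left(5 + h\right) 6 = 30 + 6 h$)
$z{\left(42,-28 \right)} - -1050 = \left(30 + 6 \left(-28\right)\right) - -1050 = \left(30 - 168\right) + 1050 = -138 + 1050 = 912$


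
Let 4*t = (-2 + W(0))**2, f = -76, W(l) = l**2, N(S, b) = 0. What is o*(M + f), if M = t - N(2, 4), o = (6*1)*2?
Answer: -900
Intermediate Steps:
o = 12 (o = 6*2 = 12)
t = 1 (t = (-2 + 0**2)**2/4 = (-2 + 0)**2/4 = (1/4)*(-2)**2 = (1/4)*4 = 1)
M = 1 (M = 1 - 1*0 = 1 + 0 = 1)
o*(M + f) = 12*(1 - 76) = 12*(-75) = -900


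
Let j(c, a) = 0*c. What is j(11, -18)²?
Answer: 0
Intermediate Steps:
j(c, a) = 0
j(11, -18)² = 0² = 0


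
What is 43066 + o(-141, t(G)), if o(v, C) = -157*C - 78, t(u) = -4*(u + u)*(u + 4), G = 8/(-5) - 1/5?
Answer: 950356/25 ≈ 38014.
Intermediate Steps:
G = -9/5 (G = 8*(-⅕) - 1*⅕ = -8/5 - ⅕ = -9/5 ≈ -1.8000)
t(u) = -8*u*(4 + u) (t(u) = -4*2*u*(4 + u) = -8*u*(4 + u))
o(v, C) = -78 - 157*C
43066 + o(-141, t(G)) = 43066 + (-78 - (-1256)*(-9)*(4 - 9/5)/5) = 43066 + (-78 - (-1256)*(-9)*11/(5*5)) = 43066 + (-78 - 157*792/25) = 43066 + (-78 - 124344/25) = 43066 - 126294/25 = 950356/25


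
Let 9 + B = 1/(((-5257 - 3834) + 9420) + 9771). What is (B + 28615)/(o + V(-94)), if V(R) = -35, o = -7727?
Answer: -288920601/78396200 ≈ -3.6854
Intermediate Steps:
B = -90899/10100 (B = -9 + 1/(((-5257 - 3834) + 9420) + 9771) = -9 + 1/((-9091 + 9420) + 9771) = -9 + 1/(329 + 9771) = -9 + 1/10100 = -90899/10100 ≈ -8.9999)
(B + 28615)/(o + V(-94)) = (-90899/10100 + 28615)/(-7727 - 35) = (288920601/10100)/(-7762) = (288920601/10100)*(-1/7762) = -288920601/78396200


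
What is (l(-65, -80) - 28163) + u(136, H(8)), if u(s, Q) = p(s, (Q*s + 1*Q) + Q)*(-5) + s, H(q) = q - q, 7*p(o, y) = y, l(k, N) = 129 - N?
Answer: -27818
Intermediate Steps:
p(o, y) = y/7
H(q) = 0
u(s, Q) = s - 10*Q/7 - 5*Q*s/7 (u(s, Q) = (((Q*s + 1*Q) + Q)/7)*(-5) + s = (((Q*s + Q) + Q)/7)*(-5) + s = (((Q + Q*s) + Q)/7)*(-5) + s = ((2*Q + Q*s)/7)*(-5) + s = (2*Q/7 + Q*s/7)*(-5) + s = (-10*Q/7 - 5*Q*s/7) + s = s - 10*Q/7 - 5*Q*s/7)
(l(-65, -80) - 28163) + u(136, H(8)) = ((129 - 1*(-80)) - 28163) + (136 - 5/7*0*(2 + 136)) = ((129 + 80) - 28163) + (136 - 5/7*0*138) = (209 - 28163) + (136 + 0) = -27954 + 136 = -27818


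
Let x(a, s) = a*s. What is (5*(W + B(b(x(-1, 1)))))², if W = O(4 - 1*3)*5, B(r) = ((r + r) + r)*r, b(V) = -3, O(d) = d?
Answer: 25600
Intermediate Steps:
B(r) = 3*r² (B(r) = (2*r + r)*r = (3*r)*r = 3*r²)
W = 5 (W = (4 - 1*3)*5 = (4 - 3)*5 = 1*5 = 5)
(5*(W + B(b(x(-1, 1)))))² = (5*(5 + 3*(-3)²))² = (5*(5 + 3*9))² = (5*(5 + 27))² = (5*32)² = 160² = 25600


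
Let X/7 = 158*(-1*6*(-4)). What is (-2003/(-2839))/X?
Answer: 2003/75358416 ≈ 2.6580e-5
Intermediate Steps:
X = 26544 (X = 7*(158*(-1*6*(-4))) = 7*(158*(-6*(-4))) = 7*(158*24) = 7*3792 = 26544)
(-2003/(-2839))/X = -2003/(-2839)/26544 = -2003*(-1/2839)*(1/26544) = (2003/2839)*(1/26544) = 2003/75358416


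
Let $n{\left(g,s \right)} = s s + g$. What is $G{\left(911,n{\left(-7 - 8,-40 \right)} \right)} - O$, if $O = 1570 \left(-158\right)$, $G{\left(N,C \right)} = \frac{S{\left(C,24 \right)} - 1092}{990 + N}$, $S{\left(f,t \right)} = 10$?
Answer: $\frac{471560978}{1901} \approx 2.4806 \cdot 10^{5}$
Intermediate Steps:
$n{\left(g,s \right)} = g + s^{2}$ ($n{\left(g,s \right)} = s^{2} + g = g + s^{2}$)
$G{\left(N,C \right)} = - \frac{1082}{990 + N}$ ($G{\left(N,C \right)} = \frac{10 - 1092}{990 + N} = - \frac{1082}{990 + N}$)
$O = -248060$
$G{\left(911,n{\left(-7 - 8,-40 \right)} \right)} - O = - \frac{1082}{990 + 911} - -248060 = - \frac{1082}{1901} + 248060 = \frac{471560978}{1901}$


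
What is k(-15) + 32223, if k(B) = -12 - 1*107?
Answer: 32104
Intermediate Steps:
k(B) = -119 (k(B) = -12 - 107 = -119)
k(-15) + 32223 = -119 + 32223 = 32104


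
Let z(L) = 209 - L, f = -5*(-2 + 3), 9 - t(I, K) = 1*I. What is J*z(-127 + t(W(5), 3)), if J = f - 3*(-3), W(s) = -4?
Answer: 1292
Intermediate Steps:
t(I, K) = 9 - I
f = -5 (f = -5*1 = -5)
J = 4 (J = -5 - 3*(-3) = -5 - 1*(-9) = -5 + 9 = 4)
J*z(-127 + t(W(5), 3)) = 4*(209 - (-127 + (9 - 1*(-4)))) = 4*(209 - (-127 + (9 + 4))) = 4*(209 - (-127 + 13)) = 4*(209 - 1*(-114)) = 4*(209 + 114) = 4*323 = 1292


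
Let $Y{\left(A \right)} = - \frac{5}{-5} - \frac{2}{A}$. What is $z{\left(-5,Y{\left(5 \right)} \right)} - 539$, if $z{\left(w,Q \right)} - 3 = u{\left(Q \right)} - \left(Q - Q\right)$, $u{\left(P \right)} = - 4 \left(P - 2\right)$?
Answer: $- \frac{2652}{5} \approx -530.4$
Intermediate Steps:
$u{\left(P \right)} = 8 - 4 P$ ($u{\left(P \right)} = - 4 \left(-2 + P\right) = 8 - 4 P$)
$Y{\left(A \right)} = 1 - \frac{2}{A}$ ($Y{\left(A \right)} = \left(-5\right) \left(- \frac{1}{5}\right) - \frac{2}{A} = 1 - \frac{2}{A}$)
$z{\left(w,Q \right)} = 11 - 4 Q$ ($z{\left(w,Q \right)} = 3 - \left(-8 + 4 Q\right) = 11 - 4 Q$)
$z{\left(-5,Y{\left(5 \right)} \right)} - 539 = \left(11 - 4 \frac{-2 + 5}{5}\right) - 539 = \left(11 - 4 \cdot \frac{1}{5} \cdot 3\right) - 539 = \left(11 - \frac{12}{5}\right) - 539 = \frac{43}{5} - 539 = - \frac{2652}{5}$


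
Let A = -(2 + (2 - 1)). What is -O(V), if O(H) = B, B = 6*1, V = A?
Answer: -6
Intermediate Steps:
A = -3 (A = -(2 + 1) = -1*3 = -3)
V = -3
B = 6
O(H) = 6
-O(V) = -1*6 = -6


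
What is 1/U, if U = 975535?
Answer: 1/975535 ≈ 1.0251e-6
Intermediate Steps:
1/U = 1/975535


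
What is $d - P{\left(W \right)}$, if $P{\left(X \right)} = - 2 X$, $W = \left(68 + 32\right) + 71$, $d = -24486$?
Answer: $-24144$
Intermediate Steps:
$W = 171$ ($W = 100 + 71 = 171$)
$d - P{\left(W \right)} = -24486 - \left(-2\right) 171 = -24486 - -342 = -24486 + 342 = -24144$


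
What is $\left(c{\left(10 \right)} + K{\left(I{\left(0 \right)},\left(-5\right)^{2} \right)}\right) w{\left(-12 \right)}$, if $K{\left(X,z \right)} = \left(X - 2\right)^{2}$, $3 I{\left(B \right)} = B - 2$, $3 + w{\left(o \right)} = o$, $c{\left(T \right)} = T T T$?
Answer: $- \frac{45320}{3} \approx -15107.0$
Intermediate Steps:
$c{\left(T \right)} = T^{3}$ ($c{\left(T \right)} = T^{2} T = T^{3}$)
$w{\left(o \right)} = -3 + o$
$I{\left(B \right)} = - \frac{2}{3} + \frac{B}{3}$ ($I{\left(B \right)} = \frac{B - 2}{3} = \frac{-2 + B}{3} = - \frac{2}{3} + \frac{B}{3}$)
$K{\left(X,z \right)} = \left(-2 + X\right)^{2}$
$\left(c{\left(10 \right)} + K{\left(I{\left(0 \right)},\left(-5\right)^{2} \right)}\right) w{\left(-12 \right)} = \left(10^{3} + \left(-2 + \left(- \frac{2}{3} + \frac{1}{3} \cdot 0\right)\right)^{2}\right) \left(-3 - 12\right) = \left(1000 + \left(-2 + \left(- \frac{2}{3} + 0\right)\right)^{2}\right) \left(-15\right) = \left(1000 + \left(-2 - \frac{2}{3}\right)^{2}\right) \left(-15\right) = \left(1000 + \left(- \frac{8}{3}\right)^{2}\right) \left(-15\right) = \left(1000 + \frac{64}{9}\right) \left(-15\right) = \frac{9064}{9} \left(-15\right) = - \frac{45320}{3}$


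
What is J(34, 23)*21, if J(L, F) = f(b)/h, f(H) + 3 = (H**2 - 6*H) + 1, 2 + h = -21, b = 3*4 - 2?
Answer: -798/23 ≈ -34.696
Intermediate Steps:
b = 10 (b = 12 - 2 = 10)
h = -23 (h = -2 - 21 = -23)
f(H) = -2 + H**2 - 6*H (f(H) = -3 + ((H**2 - 6*H) + 1) = -3 + (1 + H**2 - 6*H) = -2 + H**2 - 6*H)
J(L, F) = -38/23 (J(L, F) = (-2 + 10**2 - 6*10)/(-23) = (-2 + 100 - 60)*(-1/23) = 38*(-1/23) = -38/23)
J(34, 23)*21 = -38/23*21 = -798/23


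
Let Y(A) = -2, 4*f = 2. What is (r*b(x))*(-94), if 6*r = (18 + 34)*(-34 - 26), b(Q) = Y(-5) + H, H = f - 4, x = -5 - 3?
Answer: -268840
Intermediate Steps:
f = ½ (f = (¼)*2 = ½ ≈ 0.50000)
x = -8
H = -7/2 (H = ½ - 4 = -7/2 ≈ -3.5000)
b(Q) = -11/2 (b(Q) = -2 - 7/2 = -11/2)
r = -520 (r = ((18 + 34)*(-34 - 26))/6 = (52*(-60))/6 = (⅙)*(-3120) = -520)
(r*b(x))*(-94) = -520*(-11/2)*(-94) = 2860*(-94) = -268840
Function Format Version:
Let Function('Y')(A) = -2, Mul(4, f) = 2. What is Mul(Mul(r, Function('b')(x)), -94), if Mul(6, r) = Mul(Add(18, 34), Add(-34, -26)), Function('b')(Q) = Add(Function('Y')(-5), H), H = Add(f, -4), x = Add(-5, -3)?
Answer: -268840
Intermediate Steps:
f = Rational(1, 2) (f = Mul(Rational(1, 4), 2) = Rational(1, 2) ≈ 0.50000)
x = -8
H = Rational(-7, 2) (H = Add(Rational(1, 2), -4) = Rational(-7, 2) ≈ -3.5000)
Function('b')(Q) = Rational(-11, 2) (Function('b')(Q) = Add(-2, Rational(-7, 2)) = Rational(-11, 2))
r = -520 (r = Mul(Rational(1, 6), Mul(Add(18, 34), Add(-34, -26))) = Mul(Rational(1, 6), Mul(52, -60)) = Mul(Rational(1, 6), -3120) = -520)
Mul(Mul(r, Function('b')(x)), -94) = Mul(Mul(-520, Rational(-11, 2)), -94) = Mul(2860, -94) = -268840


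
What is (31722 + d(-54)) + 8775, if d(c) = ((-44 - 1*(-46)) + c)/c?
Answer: 1093445/27 ≈ 40498.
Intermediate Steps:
d(c) = (2 + c)/c (d(c) = ((-44 + 46) + c)/c = (2 + c)/c)
(31722 + d(-54)) + 8775 = (31722 + (2 - 54)/(-54)) + 8775 = (31722 - 1/54*(-52)) + 8775 = (31722 + 26/27) + 8775 = 856520/27 + 8775 = 1093445/27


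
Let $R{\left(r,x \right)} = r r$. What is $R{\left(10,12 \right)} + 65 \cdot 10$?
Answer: $750$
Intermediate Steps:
$R{\left(r,x \right)} = r^{2}$
$R{\left(10,12 \right)} + 65 \cdot 10 = 10^{2} + 65 \cdot 10 = 100 + 650 = 750$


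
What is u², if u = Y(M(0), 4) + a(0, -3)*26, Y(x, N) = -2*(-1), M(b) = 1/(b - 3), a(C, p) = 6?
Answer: 24964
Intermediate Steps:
M(b) = 1/(-3 + b)
Y(x, N) = 2
u = 158 (u = 2 + 6*26 = 2 + 156 = 158)
u² = 158² = 24964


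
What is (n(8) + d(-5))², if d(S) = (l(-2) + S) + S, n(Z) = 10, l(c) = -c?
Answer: 4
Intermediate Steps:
d(S) = 2 + 2*S (d(S) = (-1*(-2) + S) + S = (2 + S) + S = 2 + 2*S)
(n(8) + d(-5))² = (10 + (2 + 2*(-5)))² = (10 + (2 - 10))² = (10 - 8)² = 2² = 4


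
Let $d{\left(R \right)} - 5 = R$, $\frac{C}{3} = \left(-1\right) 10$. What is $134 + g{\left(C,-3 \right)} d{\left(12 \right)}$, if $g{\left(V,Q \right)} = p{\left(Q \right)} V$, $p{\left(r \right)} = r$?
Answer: $1664$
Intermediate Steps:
$C = -30$ ($C = 3 \left(\left(-1\right) 10\right) = 3 \left(-10\right) = -30$)
$d{\left(R \right)} = 5 + R$
$g{\left(V,Q \right)} = Q V$
$134 + g{\left(C,-3 \right)} d{\left(12 \right)} = 134 + \left(-3\right) \left(-30\right) \left(5 + 12\right) = 134 + 90 \cdot 17 = 134 + 1530 = 1664$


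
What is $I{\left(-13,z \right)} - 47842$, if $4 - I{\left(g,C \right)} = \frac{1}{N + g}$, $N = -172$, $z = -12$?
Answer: $- \frac{8850029}{185} \approx -47838.0$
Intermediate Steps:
$I{\left(g,C \right)} = 4 - \frac{1}{-172 + g}$
$I{\left(-13,z \right)} - 47842 = \frac{-689 + 4 \left(-13\right)}{-172 - 13} - 47842 = \frac{-689 - 52}{-185} - 47842 = \left(- \frac{1}{185}\right) \left(-741\right) - 47842 = \frac{741}{185} - 47842 = - \frac{8850029}{185}$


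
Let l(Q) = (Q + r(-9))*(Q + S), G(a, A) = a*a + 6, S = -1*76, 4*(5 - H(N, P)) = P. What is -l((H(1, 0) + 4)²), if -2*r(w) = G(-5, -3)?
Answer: -655/2 ≈ -327.50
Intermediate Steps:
H(N, P) = 5 - P/4
S = -76
G(a, A) = 6 + a² (G(a, A) = a² + 6 = 6 + a²)
r(w) = -31/2 (r(w) = -(6 + (-5)²)/2 = -(6 + 25)/2 = -½*31 = -31/2)
l(Q) = (-76 + Q)*(-31/2 + Q) (l(Q) = (Q - 31/2)*(Q - 76) = (-31/2 + Q)*(-76 + Q) = (-76 + Q)*(-31/2 + Q))
-l((H(1, 0) + 4)²) = -(1178 + (((5 - ¼*0) + 4)²)² - 183*((5 - ¼*0) + 4)²/2) = -(1178 + (((5 + 0) + 4)²)² - 183*((5 + 0) + 4)²/2) = -(1178 + ((5 + 4)²)² - 183*(5 + 4)²/2) = -(1178 + (9²)² - 183/2*9²) = -(1178 + 81² - 183/2*81) = -(1178 + 6561 - 14823/2) = -1*655/2 = -655/2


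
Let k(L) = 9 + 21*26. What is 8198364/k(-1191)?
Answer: 2732788/185 ≈ 14772.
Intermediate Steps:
k(L) = 555 (k(L) = 9 + 546 = 555)
8198364/k(-1191) = 8198364/555 = 8198364*(1/555) = 2732788/185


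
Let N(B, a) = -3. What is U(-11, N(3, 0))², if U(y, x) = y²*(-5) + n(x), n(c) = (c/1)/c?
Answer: 364816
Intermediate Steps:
n(c) = 1 (n(c) = (c*1)/c = c/c = 1)
U(y, x) = 1 - 5*y² (U(y, x) = y²*(-5) + 1 = -5*y² + 1 = 1 - 5*y²)
U(-11, N(3, 0))² = (1 - 5*(-11)²)² = (1 - 5*121)² = (1 - 605)² = (-604)² = 364816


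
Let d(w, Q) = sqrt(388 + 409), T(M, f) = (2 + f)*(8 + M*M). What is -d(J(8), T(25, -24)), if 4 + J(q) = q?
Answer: -sqrt(797) ≈ -28.231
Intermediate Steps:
T(M, f) = (2 + f)*(8 + M**2)
J(q) = -4 + q
d(w, Q) = sqrt(797)
-d(J(8), T(25, -24)) = -sqrt(797)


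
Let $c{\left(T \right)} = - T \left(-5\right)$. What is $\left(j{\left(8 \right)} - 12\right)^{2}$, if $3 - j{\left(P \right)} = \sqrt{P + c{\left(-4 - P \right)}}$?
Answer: $29 + 36 i \sqrt{13} \approx 29.0 + 129.8 i$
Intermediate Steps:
$c{\left(T \right)} = 5 T$
$j{\left(P \right)} = 3 - \sqrt{-20 - 4 P}$ ($j{\left(P \right)} = 3 - \sqrt{P + 5 \left(-4 - P\right)} = 3 - \sqrt{P - \left(20 + 5 P\right)} = 3 - \sqrt{-20 - 4 P}$)
$\left(j{\left(8 \right)} - 12\right)^{2} = \left(\left(3 - 2 \sqrt{-5 - 8}\right) - 12\right)^{2} = \left(\left(3 - 2 \sqrt{-13}\right) - 12\right)^{2} = \left(\left(3 - 2 i \sqrt{13}\right) - 12\right)^{2} = \left(-9 - 2 i \sqrt{13}\right)^{2}$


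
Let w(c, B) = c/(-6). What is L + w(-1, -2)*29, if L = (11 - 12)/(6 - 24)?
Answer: 44/9 ≈ 4.8889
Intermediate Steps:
w(c, B) = -c/6 (w(c, B) = c*(-⅙) = -c/6)
L = 1/18 (L = -1/(-18) = -1*(-1/18) = 1/18 ≈ 0.055556)
L + w(-1, -2)*29 = 1/18 - ⅙*(-1)*29 = 1/18 + (⅙)*29 = 1/18 + 29/6 = 44/9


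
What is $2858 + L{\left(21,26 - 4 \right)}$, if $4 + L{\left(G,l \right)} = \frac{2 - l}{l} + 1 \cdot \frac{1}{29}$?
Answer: $\frac{910147}{319} \approx 2853.1$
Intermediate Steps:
$L{\left(G,l \right)} = - \frac{115}{29} + \frac{2 - l}{l}$ ($L{\left(G,l \right)} = -4 + \left(\frac{2 - l}{l} + 1 \cdot \frac{1}{29}\right) = -4 + \left(\frac{2 - l}{l} + \frac{1}{29}\right) = -4 + \left(\frac{1}{29} + \frac{2 - l}{l}\right) = - \frac{115}{29} + \frac{2 - l}{l}$)
$2858 + L{\left(21,26 - 4 \right)} = 2858 - \left(\frac{144}{29} - \frac{2}{26 - 4}\right) = 2858 - \left(\frac{144}{29} - \frac{2}{22}\right) = 2858 + \left(- \frac{144}{29} + 2 \cdot \frac{1}{22}\right) = 2858 + \left(- \frac{144}{29} + \frac{1}{11}\right) = 2858 - \frac{1555}{319} = \frac{910147}{319}$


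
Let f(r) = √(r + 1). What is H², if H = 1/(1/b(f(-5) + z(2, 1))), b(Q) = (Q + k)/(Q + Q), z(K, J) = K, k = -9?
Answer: -7/8 - 45*I/32 ≈ -0.875 - 1.4063*I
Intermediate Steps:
f(r) = √(1 + r)
b(Q) = (-9 + Q)/(2*Q) (b(Q) = (Q - 9)/(Q + Q) = (-9 + Q)/((2*Q)) = (-9 + Q)*(1/(2*Q)) = (-9 + Q)/(2*Q))
H = (-7 + 2*I)*(2 - 2*I)/16 (H = 1/(1/((-9 + (√(1 - 5) + 2))/(2*(√(1 - 5) + 2)))) = 1/(1/((-9 + (√(-4) + 2))/(2*(√(-4) + 2)))) = 1/(1/((-9 + (2*I + 2))/(2*(2*I + 2)))) = 1/(1/((-9 + (2 + 2*I))/(2*(2 + 2*I)))) = 1/(1/(((2 - 2*I)/8)*(-7 + 2*I)/2)) = 1/(1/((-7 + 2*I)*(2 - 2*I)/16)) = 1/(2*(-7 - 2*I)*(2 + 2*I)/53) = (-7 + 2*I)*(2 - 2*I)/16 ≈ -0.625 + 1.125*I)
H² = (-5/8 + 9*I/8)²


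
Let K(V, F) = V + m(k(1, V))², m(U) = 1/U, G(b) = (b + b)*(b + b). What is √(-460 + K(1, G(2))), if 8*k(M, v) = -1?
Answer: I*√395 ≈ 19.875*I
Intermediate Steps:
G(b) = 4*b² (G(b) = (2*b)*(2*b) = 4*b²)
k(M, v) = -⅛ (k(M, v) = (⅛)*(-1) = -⅛)
m(U) = 1/U
K(V, F) = 64 + V (K(V, F) = V + (1/(-⅛))² = V + (-8)² = V + 64 = 64 + V)
√(-460 + K(1, G(2))) = √(-460 + (64 + 1)) = √(-460 + 65) = √(-395) = I*√395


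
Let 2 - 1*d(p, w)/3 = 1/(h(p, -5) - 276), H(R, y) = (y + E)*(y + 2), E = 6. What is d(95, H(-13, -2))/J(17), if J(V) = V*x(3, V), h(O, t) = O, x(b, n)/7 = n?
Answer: 1089/366163 ≈ 0.0029741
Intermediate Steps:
x(b, n) = 7*n
J(V) = 7*V² (J(V) = V*(7*V) = 7*V²)
H(R, y) = (2 + y)*(6 + y) (H(R, y) = (y + 6)*(y + 2) = (6 + y)*(2 + y) = (2 + y)*(6 + y))
d(p, w) = 6 - 3/(-276 + p) (d(p, w) = 6 - 3/(p - 276) = 6 - 3/(-276 + p))
d(95, H(-13, -2))/J(17) = (3*(-553 + 2*95)/(-276 + 95))/((7*17²)) = (3*(-553 + 190)/(-181))/((7*289)) = (3*(-1/181)*(-363))/2023 = (1089/181)*(1/2023) = 1089/366163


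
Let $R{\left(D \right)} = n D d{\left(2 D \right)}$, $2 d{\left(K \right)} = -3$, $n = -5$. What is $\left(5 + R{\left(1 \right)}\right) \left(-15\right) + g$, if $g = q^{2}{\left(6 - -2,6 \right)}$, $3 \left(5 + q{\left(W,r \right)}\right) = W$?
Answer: $- \frac{3277}{18} \approx -182.06$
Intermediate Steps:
$d{\left(K \right)} = - \frac{3}{2}$ ($d{\left(K \right)} = \frac{1}{2} \left(-3\right) = - \frac{3}{2}$)
$q{\left(W,r \right)} = -5 + \frac{W}{3}$
$R{\left(D \right)} = \frac{15 D}{2}$ ($R{\left(D \right)} = - 5 D \left(- \frac{3}{2}\right) = \frac{15 D}{2}$)
$g = \frac{49}{9}$ ($g = \left(-5 + \frac{6 - -2}{3}\right)^{2} = \left(-5 + \frac{6 + 2}{3}\right)^{2} = \left(-5 + \frac{1}{3} \cdot 8\right)^{2} = \left(-5 + \frac{8}{3}\right)^{2} = \left(- \frac{7}{3}\right)^{2} = \frac{49}{9} \approx 5.4444$)
$\left(5 + R{\left(1 \right)}\right) \left(-15\right) + g = \left(5 + \frac{15}{2} \cdot 1\right) \left(-15\right) + \frac{49}{9} = \left(5 + \frac{15}{2}\right) \left(-15\right) + \frac{49}{9} = \frac{25}{2} \left(-15\right) + \frac{49}{9} = - \frac{375}{2} + \frac{49}{9} = - \frac{3277}{18}$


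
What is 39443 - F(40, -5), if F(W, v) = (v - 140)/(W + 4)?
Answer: 1735637/44 ≈ 39446.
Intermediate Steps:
F(W, v) = (-140 + v)/(4 + W)
39443 - F(40, -5) = 39443 - (-140 - 5)/(4 + 40) = 39443 - (-145)/44 = 39443 - 1*(-145/44) = 39443 + 145/44 = 1735637/44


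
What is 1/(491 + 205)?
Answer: 1/696 ≈ 0.0014368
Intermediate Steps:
1/(491 + 205) = 1/696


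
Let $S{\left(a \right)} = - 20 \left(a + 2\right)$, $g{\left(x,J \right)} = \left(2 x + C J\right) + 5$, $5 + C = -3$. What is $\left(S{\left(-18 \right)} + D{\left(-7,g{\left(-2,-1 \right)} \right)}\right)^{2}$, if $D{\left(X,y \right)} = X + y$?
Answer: $103684$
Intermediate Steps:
$C = -8$ ($C = -5 - 3 = -8$)
$g{\left(x,J \right)} = 5 - 8 J + 2 x$ ($g{\left(x,J \right)} = \left(2 x - 8 J\right) + 5 = \left(- 8 J + 2 x\right) + 5 = 5 - 8 J + 2 x$)
$S{\left(a \right)} = -40 - 20 a$ ($S{\left(a \right)} = - 20 \left(2 + a\right) = -40 - 20 a$)
$\left(S{\left(-18 \right)} + D{\left(-7,g{\left(-2,-1 \right)} \right)}\right)^{2} = \left(\left(-40 - -360\right) + \left(-7 + \left(5 - -8 + 2 \left(-2\right)\right)\right)\right)^{2} = \left(\left(-40 + 360\right) + \left(-7 + \left(5 + 8 - 4\right)\right)\right)^{2} = \left(320 + \left(-7 + 9\right)\right)^{2} = \left(320 + 2\right)^{2} = 322^{2} = 103684$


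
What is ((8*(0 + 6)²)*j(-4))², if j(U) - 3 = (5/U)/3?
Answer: 553536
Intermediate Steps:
j(U) = 3 + 5/(3*U) (j(U) = 3 + (5/U)/3 = 3 + (5/U)*(⅓) = 3 + 5/(3*U))
((8*(0 + 6)²)*j(-4))² = ((8*(0 + 6)²)*(3 + (5/3)/(-4)))² = ((8*6²)*(3 + (5/3)*(-¼)))² = ((8*36)*(3 - 5/12))² = (288*(31/12))² = 744² = 553536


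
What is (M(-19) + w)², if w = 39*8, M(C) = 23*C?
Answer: 15625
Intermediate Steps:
w = 312
(M(-19) + w)² = (23*(-19) + 312)² = (-437 + 312)² = (-125)² = 15625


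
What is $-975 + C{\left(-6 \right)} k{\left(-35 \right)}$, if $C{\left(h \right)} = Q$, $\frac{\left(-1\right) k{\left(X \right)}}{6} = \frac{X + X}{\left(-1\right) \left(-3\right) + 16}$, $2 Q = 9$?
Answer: $- \frac{16635}{19} \approx -875.53$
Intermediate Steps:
$Q = \frac{9}{2}$ ($Q = \frac{1}{2} \cdot 9 = \frac{9}{2} \approx 4.5$)
$k{\left(X \right)} = - \frac{12 X}{19}$ ($k{\left(X \right)} = - 6 \frac{X + X}{\left(-1\right) \left(-3\right) + 16} = - 6 \frac{2 X}{3 + 16} = - 6 \frac{2 X}{19} = - \frac{12 X}{19}$)
$C{\left(h \right)} = \frac{9}{2}$
$-975 + C{\left(-6 \right)} k{\left(-35 \right)} = -975 + \frac{9 \left(\left(- \frac{12}{19}\right) \left(-35\right)\right)}{2} = -975 + \frac{9}{2} \cdot \frac{420}{19} = -975 + \frac{1890}{19} = - \frac{16635}{19}$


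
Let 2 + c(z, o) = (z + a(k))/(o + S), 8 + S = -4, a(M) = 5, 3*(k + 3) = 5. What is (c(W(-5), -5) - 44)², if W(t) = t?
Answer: 2116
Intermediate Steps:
k = -4/3 (k = -3 + (⅓)*5 = -3 + 5/3 = -4/3 ≈ -1.3333)
S = -12 (S = -8 - 4 = -12)
c(z, o) = -2 + (5 + z)/(-12 + o) (c(z, o) = -2 + (z + 5)/(o - 12) = -2 + (5 + z)/(-12 + o))
(c(W(-5), -5) - 44)² = ((29 - 5 - 2*(-5))/(-12 - 5) - 44)² = ((29 - 5 + 10)/(-17) - 44)² = (-1/17*34 - 44)² = (-2 - 44)² = (-46)² = 2116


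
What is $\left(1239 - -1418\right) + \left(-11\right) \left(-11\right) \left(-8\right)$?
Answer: $1689$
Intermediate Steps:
$\left(1239 - -1418\right) + \left(-11\right) \left(-11\right) \left(-8\right) = \left(1239 + 1418\right) + 121 \left(-8\right) = 2657 - 968 = 1689$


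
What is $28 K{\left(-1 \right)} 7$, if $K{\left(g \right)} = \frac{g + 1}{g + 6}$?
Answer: $0$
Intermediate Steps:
$K{\left(g \right)} = \frac{1 + g}{6 + g}$
$28 K{\left(-1 \right)} 7 = 28 \frac{1 - 1}{6 - 1} \cdot 7 = 28 \cdot \frac{1}{5} \cdot 0 \cdot 7 = 28 \cdot 0 \cdot 7 = 0 \cdot 7 = 0$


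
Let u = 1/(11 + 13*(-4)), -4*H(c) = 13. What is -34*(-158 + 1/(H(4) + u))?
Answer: 2890340/537 ≈ 5382.4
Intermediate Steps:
H(c) = -13/4 (H(c) = -1/4*13 = -13/4)
u = -1/41 (u = 1/(11 - 52) = 1/(-41) = -1/41 ≈ -0.024390)
-34*(-158 + 1/(H(4) + u)) = -34*(-158 + 1/(-13/4 - 1/41)) = -34*(-158 + 1/(-537/164)) = -34*(-158 - 164/537) = -34*(-85010/537) = 2890340/537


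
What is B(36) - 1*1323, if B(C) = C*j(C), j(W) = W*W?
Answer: 45333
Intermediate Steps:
j(W) = W²
B(C) = C³ (B(C) = C*C² = C³)
B(36) - 1*1323 = 36³ - 1*1323 = 46656 - 1323 = 45333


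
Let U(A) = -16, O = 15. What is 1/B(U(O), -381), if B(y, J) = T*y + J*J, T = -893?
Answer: 1/159449 ≈ 6.2716e-6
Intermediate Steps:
B(y, J) = J² - 893*y (B(y, J) = -893*y + J*J = -893*y + J² = J² - 893*y)
1/B(U(O), -381) = 1/((-381)² - 893*(-16)) = 1/(145161 + 14288) = 1/159449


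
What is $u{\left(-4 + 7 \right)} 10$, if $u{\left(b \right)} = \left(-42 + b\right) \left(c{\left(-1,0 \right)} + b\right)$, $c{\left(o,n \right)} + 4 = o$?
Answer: $780$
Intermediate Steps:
$c{\left(o,n \right)} = -4 + o$
$u{\left(b \right)} = \left(-42 + b\right) \left(-5 + b\right)$ ($u{\left(b \right)} = \left(-42 + b\right) \left(\left(-4 - 1\right) + b\right) = \left(-42 + b\right) \left(-5 + b\right)$)
$u{\left(-4 + 7 \right)} 10 = \left(210 + \left(-4 + 7\right)^{2} - 47 \left(-4 + 7\right)\right) 10 = \left(210 + 3^{2} - 141\right) 10 = \left(210 + 9 - 141\right) 10 = 78 \cdot 10 = 780$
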